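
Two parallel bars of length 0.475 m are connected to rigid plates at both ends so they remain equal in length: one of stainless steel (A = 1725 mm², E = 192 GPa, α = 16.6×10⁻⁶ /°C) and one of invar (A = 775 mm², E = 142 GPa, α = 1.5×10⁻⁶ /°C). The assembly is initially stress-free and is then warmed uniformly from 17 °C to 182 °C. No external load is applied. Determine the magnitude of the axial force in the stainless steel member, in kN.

P ≈ 206 kN (compressive in the stainless steel)

The stainless steel has the larger α, so on heating it would change length more than the invar if both were free. The rigid plates force a common final length, so the stainless steel is put into compression and the invar into tension, with equal and opposite forces P (no external load).
Compatibility of the two members (thermal + elastic change equal): (α₁ − α₂)ΔT = P·[1/(A₁E₁) + 1/(A₂E₂)].
|α₁ − α₂|·ΔT = 15.1×10⁻⁶ × 165 = 0.002492.
1/(A₁E₁) + 1/(A₂E₂) = 1/(1725×192×10³) + 1/(775×142×10³) = 1.211×10⁻⁸ N⁻¹.
P = 0.002492 / 1.211×10⁻⁸ = 205800 N = 205.8 kN.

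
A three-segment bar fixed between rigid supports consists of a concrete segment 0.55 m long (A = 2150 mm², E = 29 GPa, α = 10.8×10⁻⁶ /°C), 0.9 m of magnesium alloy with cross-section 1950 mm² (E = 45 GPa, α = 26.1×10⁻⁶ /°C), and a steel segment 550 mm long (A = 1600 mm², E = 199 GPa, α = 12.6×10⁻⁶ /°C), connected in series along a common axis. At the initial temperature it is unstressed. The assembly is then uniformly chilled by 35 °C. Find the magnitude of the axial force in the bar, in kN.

Free thermal contraction of the whole bar: Σ αᵢΔT Lᵢ = 10.8×10⁻⁶×35×550 + 26.1×10⁻⁶×35×900 + 12.6×10⁻⁶×35×550 = 1.273 mm.
The walls prevent any net length change, so an axial force P (same in every segment) develops. Compatibility: P · Σ Lᵢ/(AᵢEᵢ) = δ_free.
Σ Lᵢ/(AᵢEᵢ) = 550/(2150×29×10³) + 900/(1950×45×10³) + 550/(1600×199×10³) = 2.08×10⁻⁵ mm/N.
P = 1.273 / 2.08×10⁻⁵ = 61170 N = 61.17 kN, tensile.

P ≈ 61.2 kN (tensile)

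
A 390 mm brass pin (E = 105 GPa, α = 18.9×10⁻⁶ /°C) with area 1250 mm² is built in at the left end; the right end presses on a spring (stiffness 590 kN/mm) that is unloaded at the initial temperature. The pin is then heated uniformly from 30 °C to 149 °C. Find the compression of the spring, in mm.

δ ≈ 0.319 mm

The unrestrained thermal change is αΔT L = 18.9×10⁻⁶ × 119 × 390 = 0.8771 mm.
Let P be the compressive force at the spring. The pin shortens elastically by PL/(AE) and the spring compresses by P/k; together these equal δ_free.
P [ L/(AE) + 1/k ] = δ_free → P [ 390/(1250×105×10³) + 1/(590×10³) ] = 0.8771.
P = 0.8771 / 4.666×10⁻⁶ = 188000 N.
Spring compression = P/k = 188000/(590×10³) = 0.3186 mm.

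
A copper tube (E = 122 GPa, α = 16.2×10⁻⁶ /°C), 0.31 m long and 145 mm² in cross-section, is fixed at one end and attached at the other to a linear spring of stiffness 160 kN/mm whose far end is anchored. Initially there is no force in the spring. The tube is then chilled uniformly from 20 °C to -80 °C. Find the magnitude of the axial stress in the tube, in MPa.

If the spring were absent the tube would shorten by αΔT L = 16.2×10⁻⁶ × 100 × 310 = 0.5022 mm.
Let P be the tensile force in the spring. The tube extends elastically by PL/(AE) and the spring stretches by P/k; together these equal δ_free.
So P = δ_free / [L/(AE) + 1/k] = 0.5022 / [ 310/(145×122×10³) + 1/(160×10³) ].
P = 0.5022 / 2.377×10⁻⁵ = 21120 N.
σ = P/A = 21120/145 = 145.7 MPa.

σ ≈ 146 MPa (tensile)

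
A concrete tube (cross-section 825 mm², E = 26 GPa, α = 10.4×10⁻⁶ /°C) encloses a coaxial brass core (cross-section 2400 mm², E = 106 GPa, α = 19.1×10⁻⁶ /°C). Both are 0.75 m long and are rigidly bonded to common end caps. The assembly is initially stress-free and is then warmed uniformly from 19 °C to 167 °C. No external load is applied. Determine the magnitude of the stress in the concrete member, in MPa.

σ ≈ 30.9 MPa (tensile)

Equilibrium of a rigid end plate with no external load gives equal and opposite internal forces ±P in the two members. Since α_{brass} > α_{concrete}, heating drives the brass into compression and the concrete into tension.
Equating the net (thermal + elastic) strains gives |α₁ − α₂|·ΔT = P·[1/(A₁E₁) + 1/(A₂E₂)].
|α₁ − α₂|·ΔT = 8.7×10⁻⁶ × 148 = 0.001288.
1/(A₁E₁) + 1/(A₂E₂) = 1/(825×26×10³) + 1/(2400×106×10³) = 5.055×10⁻⁸ N⁻¹.
So P = 0.001288 / 5.055×10⁻⁸ = 25.47 kN.
σ_{concrete} = P/A₁ = 25470/825 = 30.87 MPa, tensile.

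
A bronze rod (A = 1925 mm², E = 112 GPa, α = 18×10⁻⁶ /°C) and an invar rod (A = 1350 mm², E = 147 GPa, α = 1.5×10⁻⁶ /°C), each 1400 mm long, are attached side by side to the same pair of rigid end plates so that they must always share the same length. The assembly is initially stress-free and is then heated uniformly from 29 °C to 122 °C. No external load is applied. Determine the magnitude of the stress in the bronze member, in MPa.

σ ≈ 82.4 MPa (compressive)

Equilibrium of a rigid end plate with no external load gives equal and opposite internal forces ±P in the two members. Since α_{bronze} > α_{invar}, heating drives the bronze into compression and the invar into tension.
Compatibility of the two members (thermal + elastic change equal): (α₁ − α₂)ΔT = P·[1/(A₁E₁) + 1/(A₂E₂)].
|α₁ − α₂|·ΔT = 16.5×10⁻⁶ × 93 = 0.001534.
1/(A₁E₁) + 1/(A₂E₂) = 1/(1925×112×10³) + 1/(1350×147×10³) = 9.677×10⁻⁹ N⁻¹.
So P = 0.001534 / 9.677×10⁻⁹ = 158.6 kN.
σ_{bronze} = P/A₁ = 158600/1925 = 82.37 MPa, compressive.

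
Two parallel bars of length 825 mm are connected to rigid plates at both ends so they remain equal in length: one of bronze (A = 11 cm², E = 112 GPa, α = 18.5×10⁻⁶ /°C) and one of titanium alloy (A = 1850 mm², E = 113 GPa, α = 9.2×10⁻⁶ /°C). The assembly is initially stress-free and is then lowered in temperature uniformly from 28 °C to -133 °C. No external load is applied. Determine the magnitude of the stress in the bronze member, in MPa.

σ ≈ 106 MPa (tensile)

The bronze has the larger α, so on cooling it would change length more than the titanium alloy if both were free. The rigid plates force a common final length, so the bronze is put into tension and the titanium alloy into compression, with equal and opposite forces P (no external load).
Setting the final lengths equal and cancelling L: (α₁ − α₂)ΔT = P/(A₁E₁) + P/(A₂E₂).
|α₁ − α₂|·ΔT = 9.3×10⁻⁶ × 161 = 0.001497.
1/(A₁E₁) + 1/(A₂E₂) = 1/(1100×112×10³) + 1/(1850×113×10³) = 1.29×10⁻⁸ N⁻¹.
So P = 0.001497 / 1.29×10⁻⁸ = 116.1 kN.
σ_{bronze} = P/A₁ = 116100/1100 = 105.5 MPa, tensile.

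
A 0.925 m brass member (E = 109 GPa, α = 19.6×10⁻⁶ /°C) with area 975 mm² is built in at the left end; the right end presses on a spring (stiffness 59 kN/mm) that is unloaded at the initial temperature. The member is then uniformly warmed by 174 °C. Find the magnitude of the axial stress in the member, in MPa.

Free thermal expansion: δ_free = αΔT L = 19.6×10⁻⁶ × 174 × 925 = 3.155 mm.
Let P be the compressive force at the spring. The member shortens elastically by PL/(AE) and the spring compresses by P/k; together these equal δ_free.
So P = δ_free / [L/(AE) + 1/k] = 3.155 / [ 925/(975×109×10³) + 1/(59×10³) ].
P = 3.155 / 2.565×10⁻⁵ = 123000 N.
σ = P/A = 123000/975 = 126.1 MPa.

σ ≈ 126 MPa (compressive)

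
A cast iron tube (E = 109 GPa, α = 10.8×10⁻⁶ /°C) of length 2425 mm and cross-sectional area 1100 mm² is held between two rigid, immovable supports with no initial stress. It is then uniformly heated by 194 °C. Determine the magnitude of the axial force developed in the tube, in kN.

P ≈ 251 kN (compressive)

The ends cannot move, so σ = EαΔT = 109×10³ × 10.8×10⁻⁶ × 194 = 228.4 MPa.
P = AEαΔT = 1100 × 109×10³ × 10.8×10⁻⁶ × 194 = 251.2 kN (compressive).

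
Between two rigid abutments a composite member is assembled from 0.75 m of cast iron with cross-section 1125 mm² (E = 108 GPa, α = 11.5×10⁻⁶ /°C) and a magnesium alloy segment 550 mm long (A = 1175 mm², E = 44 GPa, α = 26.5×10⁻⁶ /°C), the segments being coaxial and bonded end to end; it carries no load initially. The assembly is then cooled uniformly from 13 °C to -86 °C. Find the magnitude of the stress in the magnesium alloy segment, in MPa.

σ ≈ 116 MPa (tensile)

Free thermal contraction of the whole bar: Σ αᵢΔT Lᵢ = 11.5×10⁻⁶×99×750 + 26.5×10⁻⁶×99×550 = 2.297 mm.
The walls prevent any net length change, so an axial force P (same in every segment) develops. Compatibility: P · Σ Lᵢ/(AᵢEᵢ) = δ_free.
The series flexibility is Σ Lᵢ/(AᵢEᵢ) = 750/(1125×108×10³) + 550/(1175×44×10³) = 1.681×10⁻⁵ mm/N.
Hence P = δ_free / Σ(L/AE) = 2.297/1.681×10⁻⁵ = 136.6 kN (tensile).
σ_{magnesium alloy} = P / A = 136600 / 1175 = 116.3 MPa.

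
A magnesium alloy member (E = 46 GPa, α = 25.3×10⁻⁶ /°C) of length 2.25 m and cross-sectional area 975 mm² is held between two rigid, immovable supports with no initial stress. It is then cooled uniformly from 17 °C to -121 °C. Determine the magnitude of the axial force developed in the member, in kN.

P ≈ 157 kN (tensile)

Full restraint means ε = 0, so the stress is σ = EαΔT = 46×10³ × 25.3×10⁻⁶ × 138 = 160.6 MPa.
P = AEαΔT = 975 × 46×10³ × 25.3×10⁻⁶ × 138 = 156.6 kN (tensile).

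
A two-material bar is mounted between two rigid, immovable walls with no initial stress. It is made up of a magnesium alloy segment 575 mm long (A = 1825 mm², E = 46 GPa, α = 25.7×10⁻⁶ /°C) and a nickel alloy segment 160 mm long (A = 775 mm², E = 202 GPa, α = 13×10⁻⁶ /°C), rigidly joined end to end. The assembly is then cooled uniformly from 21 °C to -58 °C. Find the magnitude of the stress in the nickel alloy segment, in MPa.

σ ≈ 218 MPa (tensile)

With the walls removed the bar would change length by δ_free = Σ αᵢΔT Lᵢ = 25.7×10⁻⁶×79×575 + 13×10⁻⁶×79×160 = 1.332 mm.
Since the ends are fixed, an axial force P builds up, equal in every segment, with P · Σ Lᵢ/(AᵢEᵢ) = δ_free.
Σ Lᵢ/(AᵢEᵢ) = 575/(1825×46×10³) + 160/(775×202×10³) = 7.871×10⁻⁶ mm/N.
P = 1.332 / 7.871×10⁻⁶ = 169200 N = 169.2 kN, tensile.
σ_{nickel alloy} = P / A = 169200 / 775 = 218.3 MPa.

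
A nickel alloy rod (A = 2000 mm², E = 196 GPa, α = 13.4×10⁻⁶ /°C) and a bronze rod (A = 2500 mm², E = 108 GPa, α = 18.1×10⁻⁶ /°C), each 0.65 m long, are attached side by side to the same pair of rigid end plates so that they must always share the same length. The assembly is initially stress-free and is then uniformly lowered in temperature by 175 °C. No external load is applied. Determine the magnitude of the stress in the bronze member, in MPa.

σ ≈ 52.6 MPa (tensile)

The bronze has the larger α, so on cooling it would change length more than the nickel alloy if both were free. The rigid plates force a common final length, so the bronze is put into tension and the nickel alloy into compression, with equal and opposite forces P (no external load).
Setting the final lengths equal and cancelling L: (α₁ − α₂)ΔT = P/(A₁E₁) + P/(A₂E₂).
|α₁ − α₂|·ΔT = 4.7×10⁻⁶ × 175 = 0.0008225.
1/(A₁E₁) + 1/(A₂E₂) = 1/(2000×196×10³) + 1/(2500×108×10³) = 6.255×10⁻⁹ N⁻¹.
So P = 0.0008225 / 6.255×10⁻⁹ = 131.5 kN.
σ_{bronze} = P/A₂ = 131500/2500 = 52.6 MPa, tensile.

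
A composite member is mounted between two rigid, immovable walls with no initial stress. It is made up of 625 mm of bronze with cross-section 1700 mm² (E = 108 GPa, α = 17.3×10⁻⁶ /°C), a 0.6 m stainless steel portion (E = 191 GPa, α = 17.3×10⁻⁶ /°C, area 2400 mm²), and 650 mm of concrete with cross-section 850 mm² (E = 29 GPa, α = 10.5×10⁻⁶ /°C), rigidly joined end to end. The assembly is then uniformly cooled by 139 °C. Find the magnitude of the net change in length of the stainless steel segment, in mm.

|ΔL| ≈ 1.28 mm

If the supports were absent, the total length change would be Σ αᵢΔT Lᵢ = 17.3×10⁻⁶×139×625 + 17.3×10⁻⁶×139×600 + 10.5×10⁻⁶×139×650 = 3.894 mm.
The walls prevent any net length change, so an axial force P (same in every segment) develops. Compatibility: P · Σ Lᵢ/(AᵢEᵢ) = δ_free.
Σ Lᵢ/(AᵢEᵢ) = 625/(1700×108×10³) + 600/(2400×191×10³) + 650/(850×29×10³) = 3.108×10⁻⁵ mm/N.
P = 3.894 / 3.108×10⁻⁵ = 125300 N = 125.3 kN, tensile.
For the stainless steel segment, free thermal change = 17.3×10⁻⁶×139×600 = 1.443 mm and elastic change from P = 125300×600/(2400×191×10³) = 0.164 mm; these oppose, so the net change is 1.28 mm (segment shortens).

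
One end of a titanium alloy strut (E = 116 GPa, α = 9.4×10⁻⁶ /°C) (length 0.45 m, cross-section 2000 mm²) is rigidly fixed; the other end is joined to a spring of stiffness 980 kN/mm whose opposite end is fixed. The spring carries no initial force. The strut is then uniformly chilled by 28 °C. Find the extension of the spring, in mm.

δ ≈ 0.0408 mm

Free thermal contraction: δ_free = αΔT L = 9.4×10⁻⁶ × 28 × 450 = 0.1184 mm.
With a force P in the spring, the elastic change of the strut is PL/(AE) and that of the spring is P/k; compatibility requires their sum to equal δ_free.
P [ L/(AE) + 1/k ] = δ_free → P [ 450/(2000×116×10³) + 1/(980×10³) ] = 0.1184.
P = 0.1184 / 2.96×10⁻⁶ = 40010 N.
Spring extension = P/k = 40010/(980×10³) = 0.04083 mm.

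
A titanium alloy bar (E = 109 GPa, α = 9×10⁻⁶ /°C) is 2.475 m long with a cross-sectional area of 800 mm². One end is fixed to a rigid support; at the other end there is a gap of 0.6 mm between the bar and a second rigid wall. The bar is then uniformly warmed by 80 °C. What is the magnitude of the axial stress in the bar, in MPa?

σ ≈ 52.1 MPa (compressive)

Unrestrained expansion: δ_free = αΔT L = 9×10⁻⁶ × 80 × 2475 = 1.782 mm.
After closing the 0.6 mm clearance, 1.782 − 0.6 = 1.182 mm of expansion remains to be suppressed by the wall.
So σ = E(δ_free − g)/L = 109×10³ × 1.182/2475 = 52.06 MPa.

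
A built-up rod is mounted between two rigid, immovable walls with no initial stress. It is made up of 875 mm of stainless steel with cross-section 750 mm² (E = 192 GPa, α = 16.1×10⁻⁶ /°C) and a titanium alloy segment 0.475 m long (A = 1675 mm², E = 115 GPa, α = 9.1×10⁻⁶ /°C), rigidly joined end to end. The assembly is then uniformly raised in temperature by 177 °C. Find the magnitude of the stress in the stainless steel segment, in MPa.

With the walls removed the bar would change length by δ_free = Σ αᵢΔT Lᵢ = 16.1×10⁻⁶×177×875 + 9.1×10⁻⁶×177×475 = 3.259 mm.
Since the ends are fixed, an axial force P builds up, equal in every segment, with P · Σ Lᵢ/(AᵢEᵢ) = δ_free.
Σ Lᵢ/(AᵢEᵢ) = 875/(750×192×10³) + 475/(1675×115×10³) = 8.542×10⁻⁶ mm/N.
Hence P = δ_free / Σ(L/AE) = 3.259/8.542×10⁻⁶ = 381.5 kN (compressive).
σ_{stainless steel} = P / A = 381500 / 750 = 508.6 MPa.

σ ≈ 509 MPa (compressive)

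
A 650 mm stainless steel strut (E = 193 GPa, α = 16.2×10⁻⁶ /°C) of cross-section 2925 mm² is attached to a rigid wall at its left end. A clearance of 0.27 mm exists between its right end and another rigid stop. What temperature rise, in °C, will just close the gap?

Contact occurs when the free expansion equals the gap: αΔT L = 0.27 mm.
ΔT = 0.27 / (16.2×10⁻⁶ × 650) = 25.64 °C.

ΔT ≈ 25.6 °C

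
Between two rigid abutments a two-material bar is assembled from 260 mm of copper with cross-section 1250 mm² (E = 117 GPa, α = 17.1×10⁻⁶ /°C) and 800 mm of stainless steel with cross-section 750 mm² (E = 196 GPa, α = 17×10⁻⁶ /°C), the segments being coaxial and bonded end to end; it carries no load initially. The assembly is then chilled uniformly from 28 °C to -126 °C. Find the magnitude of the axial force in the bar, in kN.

If the supports were absent, the total length change would be Σ αᵢΔT Lᵢ = 17.1×10⁻⁶×154×260 + 17×10⁻⁶×154×800 = 2.779 mm.
Since the ends are fixed, an axial force P builds up, equal in every segment, with P · Σ Lᵢ/(AᵢEᵢ) = δ_free.
Σ Lᵢ/(AᵢEᵢ) = 260/(1250×117×10³) + 800/(750×196×10³) = 7.22×10⁻⁶ mm/N.
P = 2.779 / 7.22×10⁻⁶ = 384900 N = 384.9 kN, tensile.

P ≈ 385 kN (tensile)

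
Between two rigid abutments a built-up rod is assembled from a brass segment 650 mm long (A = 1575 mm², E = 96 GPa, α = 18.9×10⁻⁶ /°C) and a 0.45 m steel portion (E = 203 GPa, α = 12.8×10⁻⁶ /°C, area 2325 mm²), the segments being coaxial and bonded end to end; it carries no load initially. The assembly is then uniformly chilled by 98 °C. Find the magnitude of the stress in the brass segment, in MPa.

Free thermal contraction of the whole bar: Σ αᵢΔT Lᵢ = 18.9×10⁻⁶×98×650 + 12.8×10⁻⁶×98×450 = 1.768 mm.
The walls prevent any net length change, so an axial force P (same in every segment) develops. Compatibility: P · Σ Lᵢ/(AᵢEᵢ) = δ_free.
Σ Lᵢ/(AᵢEᵢ) = 650/(1575×96×10³) + 450/(2325×203×10³) = 5.252×10⁻⁶ mm/N.
So P = 1.768 / 5.252×10⁻⁶ = 336.7 kN, tensile.
σ_{brass} = P / A = 336700 / 1575 = 213.8 MPa.

σ ≈ 214 MPa (tensile)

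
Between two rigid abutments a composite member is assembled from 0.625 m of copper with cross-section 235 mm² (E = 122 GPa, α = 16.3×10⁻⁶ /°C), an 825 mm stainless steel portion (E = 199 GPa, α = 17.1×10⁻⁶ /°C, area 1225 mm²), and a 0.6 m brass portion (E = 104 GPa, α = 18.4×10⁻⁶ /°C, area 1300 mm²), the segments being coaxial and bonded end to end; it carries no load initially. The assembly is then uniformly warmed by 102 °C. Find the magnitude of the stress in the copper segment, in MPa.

σ ≈ 518 MPa (compressive)

With the walls removed the bar would change length by δ_free = Σ αᵢΔT Lᵢ = 16.3×10⁻⁶×102×625 + 17.1×10⁻⁶×102×825 + 18.4×10⁻⁶×102×600 = 3.604 mm.
Since the ends are fixed, an axial force P builds up, equal in every segment, with P · Σ Lᵢ/(AᵢEᵢ) = δ_free.
Σ Lᵢ/(AᵢEᵢ) = 625/(235×122×10³) + 825/(1225×199×10³) + 600/(1300×104×10³) = 2.962×10⁻⁵ mm/N.
Hence P = δ_free / Σ(L/AE) = 3.604/2.962×10⁻⁵ = 121.7 kN (compressive).
σ_{copper} = P / A = 121700 / 235 = 517.8 MPa.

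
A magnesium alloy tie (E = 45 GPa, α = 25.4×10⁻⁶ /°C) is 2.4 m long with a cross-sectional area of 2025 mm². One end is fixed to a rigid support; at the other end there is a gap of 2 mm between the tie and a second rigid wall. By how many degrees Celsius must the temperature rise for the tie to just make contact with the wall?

ΔT ≈ 32.8 °C

Contact occurs when the free expansion equals the gap: αΔT L = 2 mm.
ΔT = 2 / (25.4×10⁻⁶ × 2400) = 32.81 °C.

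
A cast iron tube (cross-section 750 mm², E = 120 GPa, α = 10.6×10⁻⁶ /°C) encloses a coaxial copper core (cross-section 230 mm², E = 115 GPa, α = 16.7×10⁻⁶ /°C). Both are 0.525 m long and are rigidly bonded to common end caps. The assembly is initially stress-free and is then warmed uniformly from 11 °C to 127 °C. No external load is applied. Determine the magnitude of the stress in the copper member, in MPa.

σ ≈ 62.9 MPa (compressive)

The copper has the larger α, so on heating it would change length more than the cast iron if both were free. The rigid plates force a common final length, so the copper is put into compression and the cast iron into tension, with equal and opposite forces P (no external load).
Setting the final lengths equal and cancelling L: (α₁ − α₂)ΔT = P/(A₁E₁) + P/(A₂E₂).
|α₁ − α₂|·ΔT = 6.1×10⁻⁶ × 116 = 0.0007076.
1/(A₁E₁) + 1/(A₂E₂) = 1/(750×120×10³) + 1/(230×115×10³) = 4.892×10⁻⁸ N⁻¹.
P = 0.0007076 / 4.892×10⁻⁸ = 14460 N = 14.46 kN.
σ_{copper} = P/A₂ = 14460/230 = 62.89 MPa, compressive.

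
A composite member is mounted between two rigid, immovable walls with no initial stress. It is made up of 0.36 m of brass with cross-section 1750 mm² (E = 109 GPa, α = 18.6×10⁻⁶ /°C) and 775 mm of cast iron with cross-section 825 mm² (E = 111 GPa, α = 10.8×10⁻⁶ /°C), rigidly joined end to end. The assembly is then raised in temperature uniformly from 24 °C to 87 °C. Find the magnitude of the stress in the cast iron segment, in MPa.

If the supports were absent, the total length change would be Σ αᵢΔT Lᵢ = 18.6×10⁻⁶×63×360 + 10.8×10⁻⁶×63×775 = 0.9492 mm.
The rigid supports impose zero overall length change; the single axial force P common to all segments must satisfy P Σ Lᵢ/(AᵢEᵢ) = δ_free.
Σ Lᵢ/(AᵢEᵢ) = 360/(1750×109×10³) + 775/(825×111×10³) = 1.035×10⁻⁵ mm/N.
So P = 0.9492 / 1.035×10⁻⁵ = 91.7 kN, compressive.
σ_{cast iron} = P / A = 91700 / 825 = 111.2 MPa.

σ ≈ 111 MPa (compressive)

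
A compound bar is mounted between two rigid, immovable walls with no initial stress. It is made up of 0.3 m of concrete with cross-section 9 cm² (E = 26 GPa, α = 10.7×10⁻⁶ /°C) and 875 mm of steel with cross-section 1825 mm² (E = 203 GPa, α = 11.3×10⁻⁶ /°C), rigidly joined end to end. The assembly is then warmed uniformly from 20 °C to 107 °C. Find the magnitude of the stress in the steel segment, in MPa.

If the supports were absent, the total length change would be Σ αᵢΔT Lᵢ = 10.7×10⁻⁶×87×300 + 11.3×10⁻⁶×87×875 = 1.139 mm.
The walls prevent any net length change, so an axial force P (same in every segment) develops. Compatibility: P · Σ Lᵢ/(AᵢEᵢ) = δ_free.
Σ Lᵢ/(AᵢEᵢ) = 300/(900×26×10³) + 875/(1825×203×10³) = 1.518×10⁻⁵ mm/N.
Hence P = δ_free / Σ(L/AE) = 1.139/1.518×10⁻⁵ = 75.05 kN (compressive).
σ_{steel} = P / A = 75050 / 1825 = 41.13 MPa.

σ ≈ 41.1 MPa (compressive)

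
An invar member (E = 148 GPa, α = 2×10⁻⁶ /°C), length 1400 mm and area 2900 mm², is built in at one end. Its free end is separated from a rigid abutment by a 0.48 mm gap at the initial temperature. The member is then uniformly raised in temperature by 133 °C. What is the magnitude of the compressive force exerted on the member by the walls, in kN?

If the wall were absent the member would grow by αΔT L = 2×10⁻⁶ × 133 × 1400 = 0.3724 mm.
Since δ_free = 0.372 mm is less than the 0.48 mm gap, the member never touches the wall. No axial force develops.

P ≈ 0 kN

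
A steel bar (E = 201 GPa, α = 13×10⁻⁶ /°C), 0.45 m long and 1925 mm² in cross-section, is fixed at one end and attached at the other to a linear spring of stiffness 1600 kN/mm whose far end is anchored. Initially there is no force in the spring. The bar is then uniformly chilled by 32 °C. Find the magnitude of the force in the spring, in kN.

P ≈ 105 kN

If the spring were absent the bar would shorten by αΔT L = 13×10⁻⁶ × 32 × 450 = 0.1872 mm.
With a force P in the spring, the elastic change of the bar is PL/(AE) and that of the spring is P/k; compatibility requires their sum to equal δ_free.
So P = δ_free / [L/(AE) + 1/k] = 0.1872 / [ 450/(1925×201×10³) + 1/(1600×10³) ].
P = 0.1872 / 1.788×10⁻⁶ = 104700 N.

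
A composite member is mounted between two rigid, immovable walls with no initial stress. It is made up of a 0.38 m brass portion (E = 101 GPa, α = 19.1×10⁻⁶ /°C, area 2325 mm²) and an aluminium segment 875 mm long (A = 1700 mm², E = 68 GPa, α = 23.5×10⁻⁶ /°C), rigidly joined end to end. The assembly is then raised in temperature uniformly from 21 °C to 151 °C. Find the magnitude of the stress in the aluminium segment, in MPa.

If the supports were absent, the total length change would be Σ αᵢΔT Lᵢ = 19.1×10⁻⁶×130×380 + 23.5×10⁻⁶×130×875 = 3.617 mm.
Since the ends are fixed, an axial force P builds up, equal in every segment, with P · Σ Lᵢ/(AᵢEᵢ) = δ_free.
Σ Lᵢ/(AᵢEᵢ) = 380/(2325×101×10³) + 875/(1700×68×10³) = 9.187×10⁻⁶ mm/N.
So P = 3.617 / 9.187×10⁻⁶ = 393.7 kN, compressive.
σ_{aluminium} = P / A = 393700 / 1700 = 231.6 MPa.

σ ≈ 232 MPa (compressive)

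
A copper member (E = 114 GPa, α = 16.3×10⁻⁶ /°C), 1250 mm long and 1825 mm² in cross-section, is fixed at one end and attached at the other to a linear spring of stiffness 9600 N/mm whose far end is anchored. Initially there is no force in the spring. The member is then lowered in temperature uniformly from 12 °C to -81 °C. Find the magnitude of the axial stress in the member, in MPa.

σ ≈ 9.42 MPa (tensile)

Free thermal contraction: δ_free = αΔT L = 16.3×10⁻⁶ × 93 × 1250 = 1.895 mm.
Let P be the tensile force in the spring. The member extends elastically by PL/(AE) and the spring stretches by P/k; together these equal δ_free.
So P = δ_free / [L/(AE) + 1/k] = 1.895 / [ 1250/(1825×114×10³) + 1/(9600) ].
P = 1.895 / 0.0001102 = 17200 N.
σ = P/A = 17200/1825 = 9.424 MPa.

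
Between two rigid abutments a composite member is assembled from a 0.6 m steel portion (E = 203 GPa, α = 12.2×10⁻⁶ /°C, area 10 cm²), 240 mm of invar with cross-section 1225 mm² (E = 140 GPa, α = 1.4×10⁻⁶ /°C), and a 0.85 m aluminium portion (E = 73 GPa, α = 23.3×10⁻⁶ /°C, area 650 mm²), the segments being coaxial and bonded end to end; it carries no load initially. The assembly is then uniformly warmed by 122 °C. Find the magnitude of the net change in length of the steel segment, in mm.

If the supports were absent, the total length change would be Σ αᵢΔT Lᵢ = 12.2×10⁻⁶×122×600 + 1.4×10⁻⁶×122×240 + 23.3×10⁻⁶×122×850 = 3.35 mm.
The walls prevent any net length change, so an axial force P (same in every segment) develops. Compatibility: P · Σ Lᵢ/(AᵢEᵢ) = δ_free.
Σ Lᵢ/(AᵢEᵢ) = 600/(1000×203×10³) + 240/(1225×140×10³) + 850/(650×73×10³) = 2.227×10⁻⁵ mm/N.
P = 3.35 / 2.227×10⁻⁵ = 150400 N = 150.4 kN, compressive.
For the steel segment, free thermal change = 12.2×10⁻⁶×122×600 = 0.893 mm and elastic change from P = 150400×600/(1000×203×10³) = 0.4447 mm; these oppose, so the net change is 0.448 mm (segment lengthens).

|ΔL| ≈ 0.448 mm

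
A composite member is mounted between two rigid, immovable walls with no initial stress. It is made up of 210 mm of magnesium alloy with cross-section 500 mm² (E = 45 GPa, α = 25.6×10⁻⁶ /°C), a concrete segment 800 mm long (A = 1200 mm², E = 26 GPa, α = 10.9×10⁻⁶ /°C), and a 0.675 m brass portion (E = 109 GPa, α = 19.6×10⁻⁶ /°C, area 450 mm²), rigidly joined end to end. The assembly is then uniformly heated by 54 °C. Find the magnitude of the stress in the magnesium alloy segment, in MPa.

σ ≈ 60.6 MPa (compressive)

Free thermal expansion of the whole bar: Σ αᵢΔT Lᵢ = 25.6×10⁻⁶×54×210 + 10.9×10⁻⁶×54×800 + 19.6×10⁻⁶×54×675 = 1.476 mm.
The walls prevent any net length change, so an axial force P (same in every segment) develops. Compatibility: P · Σ Lᵢ/(AᵢEᵢ) = δ_free.
Σ Lᵢ/(AᵢEᵢ) = 210/(500×45×10³) + 800/(1200×26×10³) + 675/(450×109×10³) = 4.874×10⁻⁵ mm/N.
Hence P = δ_free / Σ(L/AE) = 1.476/4.874×10⁻⁵ = 30.28 kN (compressive).
σ_{magnesium alloy} = P / A = 30280 / 500 = 60.56 MPa.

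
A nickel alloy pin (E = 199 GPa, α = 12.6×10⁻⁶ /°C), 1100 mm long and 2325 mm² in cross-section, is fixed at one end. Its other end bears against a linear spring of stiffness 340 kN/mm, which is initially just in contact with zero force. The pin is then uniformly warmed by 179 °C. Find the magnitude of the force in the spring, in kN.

Free thermal expansion: δ_free = αΔT L = 12.6×10⁻⁶ × 179 × 1100 = 2.481 mm.
Let P be the compressive force at the spring. The pin shortens elastically by PL/(AE) and the spring compresses by P/k; together these equal δ_free.
P [ L/(AE) + 1/k ] = δ_free → P [ 1100/(2325×199×10³) + 1/(340×10³) ] = 2.481.
P = 2.481 / 5.319×10⁻⁶ = 466500 N.

P ≈ 466 kN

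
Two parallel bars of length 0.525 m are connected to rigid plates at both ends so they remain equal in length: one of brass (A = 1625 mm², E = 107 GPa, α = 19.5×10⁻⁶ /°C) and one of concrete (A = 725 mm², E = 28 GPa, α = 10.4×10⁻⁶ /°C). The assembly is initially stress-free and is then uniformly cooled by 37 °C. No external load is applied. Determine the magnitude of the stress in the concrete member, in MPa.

σ ≈ 8.44 MPa (compressive)

Equilibrium of a rigid end plate with no external load gives equal and opposite internal forces ±P in the two members. Since α_{brass} > α_{concrete}, cooling drives the brass into tension and the concrete into compression.
Compatibility of the two members (thermal + elastic change equal): (α₁ − α₂)ΔT = P·[1/(A₁E₁) + 1/(A₂E₂)].
|α₁ − α₂|·ΔT = 9.1×10⁻⁶ × 37 = 0.0003367.
1/(A₁E₁) + 1/(A₂E₂) = 1/(1625×107×10³) + 1/(725×28×10³) = 5.501×10⁻⁸ N⁻¹.
P = 0.0003367 / 5.501×10⁻⁸ = 6120 N = 6.12 kN.
σ_{concrete} = P/A₂ = 6120/725 = 8.442 MPa, compressive.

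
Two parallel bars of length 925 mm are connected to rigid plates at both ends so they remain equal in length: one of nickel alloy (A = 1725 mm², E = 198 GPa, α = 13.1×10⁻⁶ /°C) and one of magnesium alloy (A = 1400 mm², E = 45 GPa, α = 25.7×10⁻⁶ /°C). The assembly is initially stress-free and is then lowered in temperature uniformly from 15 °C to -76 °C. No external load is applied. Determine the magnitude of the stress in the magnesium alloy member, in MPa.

σ ≈ 43.6 MPa (tensile)

Equilibrium of a rigid end plate with no external load gives equal and opposite internal forces ±P in the two members. Since α_{magnesium alloy} > α_{nickel alloy}, cooling drives the magnesium alloy into tension and the nickel alloy into compression.
Equating the net (thermal + elastic) strains gives |α₁ − α₂|·ΔT = P·[1/(A₁E₁) + 1/(A₂E₂)].
|α₁ − α₂|·ΔT = 12.6×10⁻⁶ × 91 = 0.001147.
1/(A₁E₁) + 1/(A₂E₂) = 1/(1725×198×10³) + 1/(1400×45×10³) = 1.88×10⁻⁸ N⁻¹.
P = 0.001147 / 1.88×10⁻⁸ = 60990 N = 60.99 kN.
σ_{magnesium alloy} = P/A₂ = 60990/1400 = 43.56 MPa, tensile.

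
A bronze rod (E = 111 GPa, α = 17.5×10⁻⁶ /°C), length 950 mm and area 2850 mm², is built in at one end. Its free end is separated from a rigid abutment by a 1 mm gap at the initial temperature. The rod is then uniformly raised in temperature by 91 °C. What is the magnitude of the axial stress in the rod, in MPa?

σ ≈ 59.9 MPa (compressive)

If the wall were absent the rod would grow by αΔT L = 17.5×10⁻⁶ × 91 × 950 = 1.513 mm.
The gap closes (δ_free > 1 mm) and the wall then resists a further 1.513 − 1 = 0.5129 mm of expansion.
That suppressed elongation corresponds to σ = E·Δ/L = 111×10³ × 0.5129/950 = 59.93 MPa.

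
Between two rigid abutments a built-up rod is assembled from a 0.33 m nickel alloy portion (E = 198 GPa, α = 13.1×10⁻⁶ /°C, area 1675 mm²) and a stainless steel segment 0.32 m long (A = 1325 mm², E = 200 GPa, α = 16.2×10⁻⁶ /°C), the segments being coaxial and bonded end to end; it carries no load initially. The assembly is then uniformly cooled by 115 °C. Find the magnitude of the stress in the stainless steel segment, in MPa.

Free thermal contraction of the whole bar: Σ αᵢΔT Lᵢ = 13.1×10⁻⁶×115×330 + 16.2×10⁻⁶×115×320 = 1.093 mm.
The rigid supports impose zero overall length change; the single axial force P common to all segments must satisfy P Σ Lᵢ/(AᵢEᵢ) = δ_free.
Σ Lᵢ/(AᵢEᵢ) = 330/(1675×198×10³) + 320/(1325×200×10³) = 2.203×10⁻⁶ mm/N.
Hence P = δ_free / Σ(L/AE) = 1.093/2.203×10⁻⁶ = 496.4 kN (tensile).
σ_{stainless steel} = P / A = 496400 / 1325 = 374.6 MPa.

σ ≈ 375 MPa (tensile)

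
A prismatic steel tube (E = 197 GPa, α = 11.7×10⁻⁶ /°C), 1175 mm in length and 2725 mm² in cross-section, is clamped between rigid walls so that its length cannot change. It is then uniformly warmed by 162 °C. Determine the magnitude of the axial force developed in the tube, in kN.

P ≈ 1020 kN (compressive)

The ends cannot move, so σ = EαΔT = 197×10³ × 11.7×10⁻⁶ × 162 = 373.4 MPa.
P = AEαΔT = 2725 × 197×10³ × 11.7×10⁻⁶ × 162 = 1017 kN (compressive).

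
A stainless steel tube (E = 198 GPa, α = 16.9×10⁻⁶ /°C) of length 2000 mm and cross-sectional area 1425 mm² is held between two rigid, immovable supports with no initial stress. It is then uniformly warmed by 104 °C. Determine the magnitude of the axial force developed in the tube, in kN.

The ends cannot move, so σ = EαΔT = 198×10³ × 16.9×10⁻⁶ × 104 = 348 MPa.
Then P = σA = 348 × 1425 mm² = 495.9 kN, compressive.

P ≈ 496 kN (compressive)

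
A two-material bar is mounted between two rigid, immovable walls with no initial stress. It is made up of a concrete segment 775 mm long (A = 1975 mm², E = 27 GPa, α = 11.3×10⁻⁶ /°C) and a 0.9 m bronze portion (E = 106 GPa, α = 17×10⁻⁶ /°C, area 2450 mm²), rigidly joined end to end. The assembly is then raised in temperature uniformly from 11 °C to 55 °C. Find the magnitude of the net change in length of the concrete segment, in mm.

If the supports were absent, the total length change would be Σ αᵢΔT Lᵢ = 11.3×10⁻⁶×44×775 + 17×10⁻⁶×44×900 = 1.059 mm.
Since the ends are fixed, an axial force P builds up, equal in every segment, with P · Σ Lᵢ/(AᵢEᵢ) = δ_free.
Σ Lᵢ/(AᵢEᵢ) = 775/(1975×27×10³) + 900/(2450×106×10³) = 1.8×10⁻⁵ mm/N.
Hence P = δ_free / Σ(L/AE) = 1.059/1.8×10⁻⁵ = 58.81 kN (compressive).
For the concrete segment, free thermal change = 11.3×10⁻⁶×44×775 = 0.3853 mm and elastic change from P = 58810×775/(1975×27×10³) = 0.8547 mm; these oppose, so the net change is 0.469 mm (segment shortens).

|ΔL| ≈ 0.469 mm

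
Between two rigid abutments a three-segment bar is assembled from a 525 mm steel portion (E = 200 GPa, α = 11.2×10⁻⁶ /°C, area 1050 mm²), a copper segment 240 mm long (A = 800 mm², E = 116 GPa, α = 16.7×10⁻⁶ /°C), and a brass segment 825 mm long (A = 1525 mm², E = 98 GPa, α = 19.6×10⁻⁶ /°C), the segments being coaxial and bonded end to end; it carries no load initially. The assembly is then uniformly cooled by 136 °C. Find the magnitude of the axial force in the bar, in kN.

If the supports were absent, the total length change would be Σ αᵢΔT Lᵢ = 11.2×10⁻⁶×136×525 + 16.7×10⁻⁶×136×240 + 19.6×10⁻⁶×136×825 = 3.544 mm.
Since the ends are fixed, an axial force P builds up, equal in every segment, with P · Σ Lᵢ/(AᵢEᵢ) = δ_free.
Σ Lᵢ/(AᵢEᵢ) = 525/(1050×200×10³) + 240/(800×116×10³) + 825/(1525×98×10³) = 1.061×10⁻⁵ mm/N.
P = 3.544 / 1.061×10⁻⁵ = 334100 N = 334.1 kN, tensile.

P ≈ 334 kN (tensile)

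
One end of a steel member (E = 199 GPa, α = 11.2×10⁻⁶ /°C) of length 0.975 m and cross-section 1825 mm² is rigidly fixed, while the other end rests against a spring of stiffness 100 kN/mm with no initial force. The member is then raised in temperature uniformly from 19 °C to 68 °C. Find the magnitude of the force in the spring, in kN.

P ≈ 42.2 kN

The unrestrained thermal change is αΔT L = 11.2×10⁻⁶ × 49 × 975 = 0.5351 mm.
Let P be the compressive force at the spring. The member shortens elastically by PL/(AE) and the spring compresses by P/k; together these equal δ_free.
P [ L/(AE) + 1/k ] = δ_free → P [ 975/(1825×199×10³) + 1/(100×10³) ] = 0.5351.
P = 0.5351 / 1.268×10⁻⁵ = 42180 N.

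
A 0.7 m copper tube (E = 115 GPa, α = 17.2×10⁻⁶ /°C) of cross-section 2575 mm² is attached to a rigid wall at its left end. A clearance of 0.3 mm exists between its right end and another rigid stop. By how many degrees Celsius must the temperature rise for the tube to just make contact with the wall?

ΔT ≈ 24.9 °C

The gap closes when αΔT L = 0.3 mm, since the tube is still unstressed at that instant.
ΔT = 0.3 / (17.2×10⁻⁶ × 700) = 24.92 °C.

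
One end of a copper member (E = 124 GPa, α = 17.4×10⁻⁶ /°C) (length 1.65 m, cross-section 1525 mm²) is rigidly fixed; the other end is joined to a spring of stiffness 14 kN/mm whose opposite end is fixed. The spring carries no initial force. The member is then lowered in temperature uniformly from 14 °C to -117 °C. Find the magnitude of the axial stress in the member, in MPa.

The unrestrained thermal change is αΔT L = 17.4×10⁻⁶ × 131 × 1650 = 3.761 mm.
With a force P in the spring, the elastic change of the member is PL/(AE) and that of the spring is P/k; compatibility requires their sum to equal δ_free.
P [ L/(AE) + 1/k ] = δ_free → P [ 1650/(1525×124×10³) + 1/(14×10³) ] = 3.761.
P = 3.761 / 8.015×10⁻⁵ = 46920 N.
σ = P/A = 46920/1525 = 30.77 MPa.

σ ≈ 30.8 MPa (tensile)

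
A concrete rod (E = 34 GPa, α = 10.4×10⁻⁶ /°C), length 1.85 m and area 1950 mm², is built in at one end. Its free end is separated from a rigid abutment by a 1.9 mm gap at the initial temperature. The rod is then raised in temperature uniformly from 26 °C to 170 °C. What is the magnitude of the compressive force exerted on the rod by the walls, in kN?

Free thermal elongation = αΔT L = 10.4×10⁻⁶ × 144 × 1850 = 2.771 mm.
The gap closes (δ_free > 1.9 mm) and the wall then resists a further 2.771 − 1.9 = 0.8706 mm of expansion.
So σ = E(δ_free − g)/L = 34×10³ × 0.8706/1850 = 16 MPa.
Force on the wall = σA = 16 × 1950 mm² = 31.2 kN.

P ≈ 31.2 kN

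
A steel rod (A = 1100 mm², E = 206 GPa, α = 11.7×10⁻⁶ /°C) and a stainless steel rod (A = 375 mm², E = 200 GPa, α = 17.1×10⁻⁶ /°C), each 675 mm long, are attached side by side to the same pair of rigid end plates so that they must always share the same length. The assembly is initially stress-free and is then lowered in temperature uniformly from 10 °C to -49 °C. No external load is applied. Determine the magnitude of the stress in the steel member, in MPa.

Equilibrium of a rigid end plate with no external load gives equal and opposite internal forces ±P in the two members. Since α_{stainless steel} > α_{steel}, cooling drives the stainless steel into tension and the steel into compression.
Compatibility of the two members (thermal + elastic change equal): (α₁ − α₂)ΔT = P·[1/(A₁E₁) + 1/(A₂E₂)].
|α₁ − α₂|·ΔT = 5.4×10⁻⁶ × 59 = 0.0003186.
1/(A₁E₁) + 1/(A₂E₂) = 1/(1100×206×10³) + 1/(375×200×10³) = 1.775×10⁻⁸ N⁻¹.
So P = 0.0003186 / 1.775×10⁻⁸ = 17.95 kN.
σ_{steel} = P/A₁ = 17950/1100 = 16.32 MPa, compressive.

σ ≈ 16.3 MPa (compressive)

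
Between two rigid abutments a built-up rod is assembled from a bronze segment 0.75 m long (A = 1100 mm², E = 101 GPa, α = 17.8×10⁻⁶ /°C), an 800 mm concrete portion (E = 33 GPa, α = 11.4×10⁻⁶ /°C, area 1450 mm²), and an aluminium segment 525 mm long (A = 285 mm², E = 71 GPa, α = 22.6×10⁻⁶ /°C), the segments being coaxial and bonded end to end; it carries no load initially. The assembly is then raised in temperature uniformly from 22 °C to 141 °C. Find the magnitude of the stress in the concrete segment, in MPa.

σ ≈ 57 MPa (compressive)

Free thermal expansion of the whole bar: Σ αᵢΔT Lᵢ = 17.8×10⁻⁶×119×750 + 11.4×10⁻⁶×119×800 + 22.6×10⁻⁶×119×525 = 4.086 mm.
The rigid supports impose zero overall length change; the single axial force P common to all segments must satisfy P Σ Lᵢ/(AᵢEᵢ) = δ_free.
Σ Lᵢ/(AᵢEᵢ) = 750/(1100×101×10³) + 800/(1450×33×10³) + 525/(285×71×10³) = 4.941×10⁻⁵ mm/N.
Hence P = δ_free / Σ(L/AE) = 4.086/4.941×10⁻⁵ = 82.69 kN (compressive).
σ_{concrete} = P / A = 82690 / 1450 = 57.02 MPa.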